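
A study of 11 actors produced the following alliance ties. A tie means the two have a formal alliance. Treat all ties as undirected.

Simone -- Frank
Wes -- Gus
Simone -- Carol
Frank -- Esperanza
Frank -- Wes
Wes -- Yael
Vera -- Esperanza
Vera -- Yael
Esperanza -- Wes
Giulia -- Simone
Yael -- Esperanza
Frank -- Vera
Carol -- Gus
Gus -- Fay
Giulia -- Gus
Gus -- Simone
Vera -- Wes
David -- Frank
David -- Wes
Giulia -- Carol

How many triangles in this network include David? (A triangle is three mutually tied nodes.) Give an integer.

David's neighbors: Frank and Wes.
Neighbor pairs that are themselves tied: David–Frank–Wes. Each forms one triangle with David, for 1 in total.

1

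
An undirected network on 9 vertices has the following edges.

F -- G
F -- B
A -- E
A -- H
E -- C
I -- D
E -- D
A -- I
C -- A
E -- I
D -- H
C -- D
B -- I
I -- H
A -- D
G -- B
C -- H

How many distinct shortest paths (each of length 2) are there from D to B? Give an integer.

The shortest distance is 2, and the only length-2 path is D–I–B. So there is exactly 1 shortest path.

1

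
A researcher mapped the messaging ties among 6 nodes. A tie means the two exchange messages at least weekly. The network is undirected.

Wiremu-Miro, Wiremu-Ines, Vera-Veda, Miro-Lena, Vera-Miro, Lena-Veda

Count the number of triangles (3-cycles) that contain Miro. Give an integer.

Miro's neighbors are Lena, Vera, and Wiremu, but none of them are tied to each other, so no triangle contains Miro.

0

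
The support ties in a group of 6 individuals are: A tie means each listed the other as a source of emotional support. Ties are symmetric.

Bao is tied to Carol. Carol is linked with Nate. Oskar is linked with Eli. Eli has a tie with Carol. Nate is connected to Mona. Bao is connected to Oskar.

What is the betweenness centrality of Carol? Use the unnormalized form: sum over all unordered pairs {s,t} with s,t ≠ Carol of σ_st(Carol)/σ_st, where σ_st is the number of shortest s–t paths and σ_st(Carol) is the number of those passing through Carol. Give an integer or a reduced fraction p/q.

13/2

Pairs whose geodesics pass through Carol — Oskar–Mona: 2/2; Oskar–Nate: 2/2; Bao–Mona: 1; Bao–Eli: 1/2; Bao–Nate: 1; Mona–Eli: 1; Eli–Nate: 1.
All other pairs contribute 0.
Summing the contributions gives betweenness(Carol) = 13/2.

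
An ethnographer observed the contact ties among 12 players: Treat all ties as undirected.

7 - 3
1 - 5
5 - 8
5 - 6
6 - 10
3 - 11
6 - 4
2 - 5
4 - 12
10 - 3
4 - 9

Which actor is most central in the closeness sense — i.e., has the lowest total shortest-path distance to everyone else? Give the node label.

6

Farness (sum of distances to all others) for each node — 1:35, 2:35, 3:31, 4:27, 5:25, 6:21, 7:41, 8:35, 9:37, 10:25, 11:41, 12:37.
The smallest farness is 21, for 6, so 6 has the highest closeness.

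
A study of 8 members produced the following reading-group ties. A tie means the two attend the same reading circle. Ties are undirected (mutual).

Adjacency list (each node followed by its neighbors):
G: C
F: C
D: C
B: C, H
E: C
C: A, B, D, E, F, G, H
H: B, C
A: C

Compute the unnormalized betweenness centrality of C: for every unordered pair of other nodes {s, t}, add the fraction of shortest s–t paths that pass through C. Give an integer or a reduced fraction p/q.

20

Pairs whose geodesics pass through C — F–D: 1; F–A: 1; F–E: 1; F–G: 1; F–H: 1; F–B: 1; D–A: 1; D–E: 1; D–G: 1; D–H: 1; D–B: 1; A–E: 1; A–G: 1; A–H: 1 … (+6 more pairs).
All other pairs contribute 0.
Summing the contributions gives betweenness(C) = 20.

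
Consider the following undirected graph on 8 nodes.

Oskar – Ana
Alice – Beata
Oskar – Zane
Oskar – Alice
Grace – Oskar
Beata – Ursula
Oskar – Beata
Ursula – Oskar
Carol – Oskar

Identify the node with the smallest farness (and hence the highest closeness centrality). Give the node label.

Farness (sum of distances to all others) for each node — Alice:12, Ana:13, Beata:11, Carol:13, Grace:13, Oskar:7, Ursula:12, Zane:13.
The smallest farness is 7, for Oskar, so Oskar has the highest closeness.

Oskar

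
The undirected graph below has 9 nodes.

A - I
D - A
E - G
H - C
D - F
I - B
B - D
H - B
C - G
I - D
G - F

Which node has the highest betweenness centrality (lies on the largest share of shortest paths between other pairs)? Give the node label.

Unnormalized betweenness of each node: A:0, B:17/3, C:7/2, D:61/6, E:0, F:47/6, G:28/3, H:25/6, I:4/3.
D has the largest value, 61/6, making it the main broker — the node through which the most shortest paths run.

D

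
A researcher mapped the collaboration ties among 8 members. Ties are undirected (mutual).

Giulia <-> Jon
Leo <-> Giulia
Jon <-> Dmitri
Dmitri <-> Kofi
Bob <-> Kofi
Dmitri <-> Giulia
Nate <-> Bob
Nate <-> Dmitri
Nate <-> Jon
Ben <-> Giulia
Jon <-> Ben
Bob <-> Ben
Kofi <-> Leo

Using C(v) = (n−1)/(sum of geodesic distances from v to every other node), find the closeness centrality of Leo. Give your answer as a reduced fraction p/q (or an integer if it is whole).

Distances from Leo: Ben:2, Bob:2, Dmitri:2, Giulia:1, Jon:2, Kofi:1, Nate:3. Sum = 13.
n = 8, so closeness = 7/13.

7/13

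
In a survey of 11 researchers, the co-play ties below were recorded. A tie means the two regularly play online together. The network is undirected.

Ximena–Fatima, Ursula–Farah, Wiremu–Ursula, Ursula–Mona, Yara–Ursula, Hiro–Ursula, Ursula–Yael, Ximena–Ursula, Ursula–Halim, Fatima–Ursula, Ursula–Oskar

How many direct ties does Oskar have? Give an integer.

Oskar is directly tied to Ursula. That is 1 neighbor, so the degree of Oskar is 1.

1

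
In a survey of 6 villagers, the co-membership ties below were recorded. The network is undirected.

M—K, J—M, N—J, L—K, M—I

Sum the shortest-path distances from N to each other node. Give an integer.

13

Distances from N: I:3, J:1, K:3, L:4, M:2.
Sum = 3 + 1 + 3 + 4 + 2 = 13.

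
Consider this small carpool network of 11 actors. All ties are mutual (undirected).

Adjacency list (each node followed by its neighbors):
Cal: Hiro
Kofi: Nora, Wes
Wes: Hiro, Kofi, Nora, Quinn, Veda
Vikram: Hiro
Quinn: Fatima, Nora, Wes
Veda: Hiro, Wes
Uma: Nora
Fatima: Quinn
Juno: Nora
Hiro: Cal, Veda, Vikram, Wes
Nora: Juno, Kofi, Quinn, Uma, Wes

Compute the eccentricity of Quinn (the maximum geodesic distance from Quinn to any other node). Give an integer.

3

Distances from Quinn: Cal:3, Fatima:1, Hiro:2, Juno:2, Kofi:2, Nora:1, Uma:2, Veda:2, Vikram:3, Wes:1.
The largest is 3 (to Cal and Vikram), so the eccentricity of Quinn is 3.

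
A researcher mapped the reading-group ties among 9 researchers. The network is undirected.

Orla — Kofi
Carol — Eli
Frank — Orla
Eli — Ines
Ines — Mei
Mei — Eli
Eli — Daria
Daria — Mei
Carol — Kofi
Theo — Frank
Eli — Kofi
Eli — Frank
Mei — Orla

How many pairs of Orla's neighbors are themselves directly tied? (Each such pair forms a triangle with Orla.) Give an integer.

Orla's neighbors are Frank, Kofi, and Mei, but none of them are tied to each other, so no triangle contains Orla.

0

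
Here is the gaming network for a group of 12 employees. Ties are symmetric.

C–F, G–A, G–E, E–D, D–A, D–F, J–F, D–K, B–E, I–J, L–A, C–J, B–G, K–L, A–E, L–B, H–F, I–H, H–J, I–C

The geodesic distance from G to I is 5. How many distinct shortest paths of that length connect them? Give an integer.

6

The shortest distance is 5. The length-5 paths are: G–E–D–F–H–I; G–A–D–F–H–I; G–E–D–F–J–I; G–A–D–F–J–I; G–E–D–F–C–I; G–A–D–F–C–I.
That gives 6 distinct shortest paths.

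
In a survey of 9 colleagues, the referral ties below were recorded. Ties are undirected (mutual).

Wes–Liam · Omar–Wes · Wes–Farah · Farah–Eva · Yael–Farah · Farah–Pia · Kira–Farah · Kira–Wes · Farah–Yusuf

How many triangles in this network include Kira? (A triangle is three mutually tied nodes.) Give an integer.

Kira's neighbors: Farah and Wes.
Neighbor pairs that are themselves tied: Kira–Farah–Wes. Each forms one triangle with Kira, for 1 in total.

1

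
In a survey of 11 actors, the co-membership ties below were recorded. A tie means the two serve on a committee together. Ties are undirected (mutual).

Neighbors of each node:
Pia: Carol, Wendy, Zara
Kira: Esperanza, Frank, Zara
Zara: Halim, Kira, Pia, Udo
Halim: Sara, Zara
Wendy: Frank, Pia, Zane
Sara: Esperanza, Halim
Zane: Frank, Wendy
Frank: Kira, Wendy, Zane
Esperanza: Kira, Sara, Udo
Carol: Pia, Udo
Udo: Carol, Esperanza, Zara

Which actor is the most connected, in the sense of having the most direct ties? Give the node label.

Degrees — Carol:2, Esperanza:3, Frank:3, Halim:2, Kira:3, Pia:3, Sara:2, Udo:3, Wendy:3, Zane:2, Zara:4.
The maximum is 4, attained only by Zara.

Zara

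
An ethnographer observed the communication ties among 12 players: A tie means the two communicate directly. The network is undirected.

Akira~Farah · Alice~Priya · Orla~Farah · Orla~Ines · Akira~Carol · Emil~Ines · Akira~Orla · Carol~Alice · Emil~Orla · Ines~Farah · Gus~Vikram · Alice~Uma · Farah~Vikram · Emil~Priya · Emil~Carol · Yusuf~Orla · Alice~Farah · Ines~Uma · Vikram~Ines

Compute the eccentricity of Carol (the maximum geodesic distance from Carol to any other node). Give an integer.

4

Distances from Carol: Akira:1, Alice:1, Emil:1, Farah:2, Gus:4, Ines:2, Orla:2, Priya:2, Uma:2, Vikram:3, Yusuf:3.
The largest is 4 (to Gus), so the eccentricity of Carol is 4.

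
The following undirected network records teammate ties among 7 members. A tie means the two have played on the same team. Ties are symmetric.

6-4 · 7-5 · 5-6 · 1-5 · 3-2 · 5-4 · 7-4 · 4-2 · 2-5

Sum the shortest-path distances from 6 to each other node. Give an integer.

11

Distances from 6: 1:2, 2:2, 3:3, 4:1, 5:1, 7:2.
Sum = 2 + 2 + 3 + 1 + 1 + 2 = 11.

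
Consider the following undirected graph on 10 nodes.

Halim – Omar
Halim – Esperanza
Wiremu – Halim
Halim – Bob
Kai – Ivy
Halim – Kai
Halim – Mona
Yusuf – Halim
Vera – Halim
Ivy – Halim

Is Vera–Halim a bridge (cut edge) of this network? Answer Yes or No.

Yes

Without the Vera–Halim edge there is no alternate route between Vera and Halim, so the network disconnects. It is a bridge.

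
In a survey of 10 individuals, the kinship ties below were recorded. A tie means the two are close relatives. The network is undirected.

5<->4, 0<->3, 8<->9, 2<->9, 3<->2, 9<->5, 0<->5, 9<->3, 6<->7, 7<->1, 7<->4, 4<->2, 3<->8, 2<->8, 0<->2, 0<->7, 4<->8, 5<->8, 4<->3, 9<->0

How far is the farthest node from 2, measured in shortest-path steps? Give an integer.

3

Distances from 2: 0:1, 1:3, 3:1, 4:1, 5:2, 6:3, 7:2, 8:1, 9:1.
The largest is 3 (to 1 and 6), so the eccentricity of 2 is 3.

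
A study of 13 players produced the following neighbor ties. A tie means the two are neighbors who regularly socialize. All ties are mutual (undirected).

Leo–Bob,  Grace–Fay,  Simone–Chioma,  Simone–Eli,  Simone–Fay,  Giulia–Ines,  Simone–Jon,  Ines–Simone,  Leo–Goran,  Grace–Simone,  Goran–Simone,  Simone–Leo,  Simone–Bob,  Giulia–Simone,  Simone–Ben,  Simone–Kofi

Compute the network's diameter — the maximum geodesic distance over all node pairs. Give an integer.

Eccentricity of each node (its greatest distance to any other): Ben:2, Bob:2, Chioma:2, Eli:2, Fay:2, Giulia:2, Goran:2, Grace:2, Ines:2, Jon:2, Kofi:2, Leo:2, Simone:1.
The maximum eccentricity is 2, realized for instance by the pair Chioma–Ben via Chioma – Simone – Ben. So the diameter is 2.

2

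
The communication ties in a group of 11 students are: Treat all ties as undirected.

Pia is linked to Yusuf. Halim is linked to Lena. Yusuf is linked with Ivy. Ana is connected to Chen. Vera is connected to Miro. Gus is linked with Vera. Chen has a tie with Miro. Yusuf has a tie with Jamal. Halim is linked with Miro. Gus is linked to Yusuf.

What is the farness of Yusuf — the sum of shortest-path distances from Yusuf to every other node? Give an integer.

27

Distances from Yusuf: Ana:5, Chen:4, Gus:1, Halim:4, Ivy:1, Jamal:1, Lena:5, Miro:3, Pia:1, Vera:2.
Sum = 5 + 4 + 1 + 4 + 1 + 1 + 5 + 3 + 1 + 2 = 27.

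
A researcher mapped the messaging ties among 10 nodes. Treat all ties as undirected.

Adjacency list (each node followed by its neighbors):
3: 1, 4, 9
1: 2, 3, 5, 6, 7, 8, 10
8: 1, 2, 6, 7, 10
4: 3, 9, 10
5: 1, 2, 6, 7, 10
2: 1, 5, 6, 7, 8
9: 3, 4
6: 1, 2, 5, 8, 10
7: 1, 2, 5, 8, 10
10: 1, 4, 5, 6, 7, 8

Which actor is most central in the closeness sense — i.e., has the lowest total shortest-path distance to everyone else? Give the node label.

Farness (sum of distances to all others) for each node — 1:11, 2:15, 3:15, 4:16, 5:14, 6:14, 7:14, 8:14, 9:21, 10:12.
The smallest farness is 11, for 1, so 1 has the highest closeness.

1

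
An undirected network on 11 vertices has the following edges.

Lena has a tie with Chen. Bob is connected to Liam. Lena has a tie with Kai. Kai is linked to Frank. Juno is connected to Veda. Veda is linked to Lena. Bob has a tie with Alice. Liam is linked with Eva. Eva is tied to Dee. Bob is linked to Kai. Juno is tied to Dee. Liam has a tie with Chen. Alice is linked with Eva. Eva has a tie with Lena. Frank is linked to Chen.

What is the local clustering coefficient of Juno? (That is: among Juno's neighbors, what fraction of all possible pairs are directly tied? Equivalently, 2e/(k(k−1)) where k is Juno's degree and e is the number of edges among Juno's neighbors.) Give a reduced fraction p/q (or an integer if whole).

Juno's neighbors: Dee and Veda (k = 2).
Possible neighbor pairs: C(2,2) = 1. Edges among them: none → e = 0.
Clustering(Juno) = 0/1.

0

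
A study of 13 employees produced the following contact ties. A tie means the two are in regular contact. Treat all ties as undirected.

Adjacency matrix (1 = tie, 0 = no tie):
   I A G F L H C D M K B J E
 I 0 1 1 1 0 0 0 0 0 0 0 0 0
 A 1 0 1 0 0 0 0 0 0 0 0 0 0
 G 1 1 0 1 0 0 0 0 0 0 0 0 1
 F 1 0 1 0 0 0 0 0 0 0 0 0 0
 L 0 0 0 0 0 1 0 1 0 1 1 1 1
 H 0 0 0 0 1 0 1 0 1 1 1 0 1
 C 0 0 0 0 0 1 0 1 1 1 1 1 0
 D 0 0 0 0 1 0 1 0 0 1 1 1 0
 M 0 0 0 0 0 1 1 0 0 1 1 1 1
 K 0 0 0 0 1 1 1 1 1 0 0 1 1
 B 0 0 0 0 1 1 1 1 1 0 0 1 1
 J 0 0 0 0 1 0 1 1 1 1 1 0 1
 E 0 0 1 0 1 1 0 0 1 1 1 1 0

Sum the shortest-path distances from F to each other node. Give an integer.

Distances from F: A:2, B:3, C:4, D:4, E:2, G:1, H:3, I:1, J:3, K:3, L:3, M:3.
Sum = 2 + 3 + 4 + 4 + 2 + 1 + 3 + 1 + 3 + 3 + 3 + 3 = 32.

32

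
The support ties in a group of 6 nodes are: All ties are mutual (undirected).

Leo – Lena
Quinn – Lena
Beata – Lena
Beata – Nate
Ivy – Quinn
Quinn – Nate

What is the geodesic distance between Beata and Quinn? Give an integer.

2

One shortest route is Beata – Nate – Quinn, which uses 2 edges, and Beata and Quinn are not directly tied, so nothing shorter exists. So d(Beata,Quinn) = 2.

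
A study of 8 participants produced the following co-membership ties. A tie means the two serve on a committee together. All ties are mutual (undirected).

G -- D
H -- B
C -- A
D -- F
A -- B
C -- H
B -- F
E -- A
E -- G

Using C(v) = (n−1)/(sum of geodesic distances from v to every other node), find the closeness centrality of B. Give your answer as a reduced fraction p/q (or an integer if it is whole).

7/12

Distances from B: A:1, C:2, D:2, E:2, F:1, G:3, H:1. Sum = 12.
n = 8, so closeness = 7/12.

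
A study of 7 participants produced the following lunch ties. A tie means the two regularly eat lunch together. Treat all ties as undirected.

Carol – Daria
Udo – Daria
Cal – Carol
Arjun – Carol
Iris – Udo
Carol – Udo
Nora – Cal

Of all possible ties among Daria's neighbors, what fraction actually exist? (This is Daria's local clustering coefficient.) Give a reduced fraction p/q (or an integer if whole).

1

Daria's neighbors: Carol and Udo (k = 2).
Possible neighbor pairs: C(2,2) = 1. Edges among them: Carol–Udo → e = 1.
Clustering(Daria) = 1/1.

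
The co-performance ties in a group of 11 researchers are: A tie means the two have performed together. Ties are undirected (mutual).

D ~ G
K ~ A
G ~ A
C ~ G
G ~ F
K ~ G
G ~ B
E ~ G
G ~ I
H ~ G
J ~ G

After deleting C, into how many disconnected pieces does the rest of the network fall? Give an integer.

1

C's neighbors (G) remain reachable from one another through other ties, so the rest of the network stays in one piece.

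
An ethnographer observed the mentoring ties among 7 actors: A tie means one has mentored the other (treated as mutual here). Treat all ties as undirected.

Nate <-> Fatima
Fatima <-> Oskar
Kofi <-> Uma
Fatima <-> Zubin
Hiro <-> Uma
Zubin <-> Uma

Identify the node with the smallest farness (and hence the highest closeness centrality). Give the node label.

Zubin

Farness (sum of distances to all others) for each node — Fatima:11, Hiro:16, Kofi:16, Nate:16, Oskar:16, Uma:11, Zubin:10.
The smallest farness is 10, for Zubin, so Zubin has the highest closeness.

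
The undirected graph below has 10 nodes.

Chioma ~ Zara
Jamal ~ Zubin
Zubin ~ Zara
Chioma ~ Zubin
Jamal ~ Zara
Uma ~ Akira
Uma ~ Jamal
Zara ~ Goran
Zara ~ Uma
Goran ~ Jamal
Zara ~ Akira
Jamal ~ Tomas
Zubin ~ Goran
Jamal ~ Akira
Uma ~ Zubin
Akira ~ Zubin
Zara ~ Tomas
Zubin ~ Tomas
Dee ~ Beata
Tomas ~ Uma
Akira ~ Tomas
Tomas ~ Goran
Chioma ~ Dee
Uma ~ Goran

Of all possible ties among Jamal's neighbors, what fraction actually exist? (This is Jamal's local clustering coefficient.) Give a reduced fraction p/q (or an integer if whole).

14/15

Jamal's neighbors: Akira, Goran, Tomas, Uma, Zara, and Zubin (k = 6).
Possible neighbor pairs: C(6,2) = 15. Edges among them: Akira–Tomas, Akira–Uma, Akira–Zara, Akira–Zubin, Goran–Tomas, Goran–Uma, Goran–Zara, Goran–Zubin, Tomas–Uma, Tomas–Zara, Tomas–Zubin, Uma–Zara, Uma–Zubin, Zara–Zubin → e = 14.
Clustering(Jamal) = 14/15.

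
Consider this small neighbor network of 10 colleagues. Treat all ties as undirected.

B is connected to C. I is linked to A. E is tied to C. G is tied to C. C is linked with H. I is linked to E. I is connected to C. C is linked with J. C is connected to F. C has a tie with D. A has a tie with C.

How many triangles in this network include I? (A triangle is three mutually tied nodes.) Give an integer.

2

I's neighbors: A, C, and E.
Neighbor pairs that are themselves tied: I–A–C; I–C–E. Each forms one triangle with I, for 2 in total.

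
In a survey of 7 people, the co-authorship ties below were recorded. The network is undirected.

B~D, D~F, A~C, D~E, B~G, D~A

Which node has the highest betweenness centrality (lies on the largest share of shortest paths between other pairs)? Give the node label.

Unnormalized betweenness of each node: A:5, B:5, C:0, D:13, E:0, F:0, G:0.
D has the largest value, 13, making it the main broker — the node through which the most shortest paths run.

D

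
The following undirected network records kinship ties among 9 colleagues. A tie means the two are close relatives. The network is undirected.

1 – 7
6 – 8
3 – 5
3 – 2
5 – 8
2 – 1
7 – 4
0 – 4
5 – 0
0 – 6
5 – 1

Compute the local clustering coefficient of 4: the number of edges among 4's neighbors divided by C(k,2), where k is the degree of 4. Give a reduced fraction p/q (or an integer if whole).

0

4's neighbors: 0 and 7 (k = 2).
Possible neighbor pairs: C(2,2) = 1. Edges among them: none → e = 0.
Clustering(4) = 0/1.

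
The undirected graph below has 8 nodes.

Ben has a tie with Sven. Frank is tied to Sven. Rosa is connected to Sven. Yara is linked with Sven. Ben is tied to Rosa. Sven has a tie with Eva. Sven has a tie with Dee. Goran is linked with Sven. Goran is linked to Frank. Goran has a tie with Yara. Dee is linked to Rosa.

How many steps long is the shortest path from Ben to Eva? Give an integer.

2

One shortest route is Ben – Sven – Eva, which uses 2 edges, and Ben and Eva are not directly tied, so nothing shorter exists. So d(Ben,Eva) = 2.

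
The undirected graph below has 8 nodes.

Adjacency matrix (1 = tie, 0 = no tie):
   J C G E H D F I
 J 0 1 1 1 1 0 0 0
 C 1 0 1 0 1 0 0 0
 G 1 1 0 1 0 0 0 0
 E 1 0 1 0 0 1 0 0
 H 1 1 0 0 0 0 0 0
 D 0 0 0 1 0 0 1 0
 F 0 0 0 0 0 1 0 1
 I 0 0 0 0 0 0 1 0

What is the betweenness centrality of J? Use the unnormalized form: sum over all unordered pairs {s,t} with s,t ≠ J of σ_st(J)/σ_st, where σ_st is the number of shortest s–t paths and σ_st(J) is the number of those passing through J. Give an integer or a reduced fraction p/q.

Pairs whose geodesics pass through J — C–E: 1/2; C–D: 1/2; C–F: 1/2; C–I: 1/2; G–H: 1/2; E–H: 1; H–D: 1; H–F: 1; H–I: 1.
All other pairs contribute 0.
Summing the contributions gives betweenness(J) = 13/2.

13/2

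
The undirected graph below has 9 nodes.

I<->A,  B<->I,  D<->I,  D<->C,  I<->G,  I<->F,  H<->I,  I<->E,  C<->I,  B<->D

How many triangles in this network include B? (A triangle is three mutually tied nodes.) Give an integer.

B's neighbors: D and I.
Neighbor pairs that are themselves tied: B–D–I. Each forms one triangle with B, for 1 in total.

1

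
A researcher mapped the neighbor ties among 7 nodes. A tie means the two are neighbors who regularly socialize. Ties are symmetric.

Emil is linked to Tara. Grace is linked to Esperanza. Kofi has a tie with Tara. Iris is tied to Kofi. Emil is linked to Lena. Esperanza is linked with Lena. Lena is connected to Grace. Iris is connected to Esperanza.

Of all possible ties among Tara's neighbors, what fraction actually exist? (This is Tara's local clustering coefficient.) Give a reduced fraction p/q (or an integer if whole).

Tara's neighbors: Emil and Kofi (k = 2).
Possible neighbor pairs: C(2,2) = 1. Edges among them: none → e = 0.
Clustering(Tara) = 0/1.

0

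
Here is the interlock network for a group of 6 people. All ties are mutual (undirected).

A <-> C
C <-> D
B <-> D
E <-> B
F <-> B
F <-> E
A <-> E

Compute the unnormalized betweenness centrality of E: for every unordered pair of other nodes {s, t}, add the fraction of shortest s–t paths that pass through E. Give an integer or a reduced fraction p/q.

Pairs whose geodesics pass through E — B–A: 1; F–A: 1; F–C: 1/2.
All other pairs contribute 0.
Summing the contributions gives betweenness(E) = 5/2.

5/2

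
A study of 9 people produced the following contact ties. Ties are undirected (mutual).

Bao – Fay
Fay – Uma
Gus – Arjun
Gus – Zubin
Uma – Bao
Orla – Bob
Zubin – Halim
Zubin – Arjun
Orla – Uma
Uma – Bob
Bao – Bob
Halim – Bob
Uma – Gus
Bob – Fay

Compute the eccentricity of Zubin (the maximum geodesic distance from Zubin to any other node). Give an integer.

3

Distances from Zubin: Arjun:1, Bao:3, Bob:2, Fay:3, Gus:1, Halim:1, Orla:3, Uma:2.
The largest is 3 (to Orla, Fay, and Bao), so the eccentricity of Zubin is 3.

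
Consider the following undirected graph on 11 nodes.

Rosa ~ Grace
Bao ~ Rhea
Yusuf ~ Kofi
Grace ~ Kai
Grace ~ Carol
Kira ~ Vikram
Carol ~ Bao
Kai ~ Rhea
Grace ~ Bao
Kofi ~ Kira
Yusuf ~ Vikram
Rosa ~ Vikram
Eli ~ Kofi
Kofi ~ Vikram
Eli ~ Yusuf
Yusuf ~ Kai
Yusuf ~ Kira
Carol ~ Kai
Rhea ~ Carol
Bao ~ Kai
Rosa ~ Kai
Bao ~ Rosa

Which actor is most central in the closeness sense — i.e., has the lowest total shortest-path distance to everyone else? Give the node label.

Kai

Farness (sum of distances to all others) for each node — Bao:18, Carol:20, Eli:23, Grace:19, Kai:14, Kira:21, Kofi:20, Rhea:21, Rosa:17, Vikram:18, Yusuf:15.
The smallest farness is 14, for Kai, so Kai has the highest closeness.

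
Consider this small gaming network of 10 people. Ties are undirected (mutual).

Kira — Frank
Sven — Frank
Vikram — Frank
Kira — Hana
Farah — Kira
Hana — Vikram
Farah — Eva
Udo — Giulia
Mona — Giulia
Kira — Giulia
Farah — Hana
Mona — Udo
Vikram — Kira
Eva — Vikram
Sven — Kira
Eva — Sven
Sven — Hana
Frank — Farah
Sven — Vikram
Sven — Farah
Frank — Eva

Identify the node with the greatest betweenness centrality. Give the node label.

Kira

Unnormalized betweenness of each node: Eva:1/5, Farah:19/12, Frank:6/5, Giulia:14, Hana:1/5, Kira:369/20, Mona:0, Sven:107/60, Udo:0, Vikram:19/12.
Kira has the largest value, 369/20, making it the main broker — the node through which the most shortest paths run.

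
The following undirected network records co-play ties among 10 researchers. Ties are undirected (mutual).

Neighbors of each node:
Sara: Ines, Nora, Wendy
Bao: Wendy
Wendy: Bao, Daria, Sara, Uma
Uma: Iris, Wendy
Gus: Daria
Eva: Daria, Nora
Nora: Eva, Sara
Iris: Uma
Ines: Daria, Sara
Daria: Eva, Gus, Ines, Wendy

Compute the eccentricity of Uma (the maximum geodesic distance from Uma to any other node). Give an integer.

3

Distances from Uma: Bao:2, Daria:2, Eva:3, Gus:3, Ines:3, Iris:1, Nora:3, Sara:2, Wendy:1.
The largest is 3 (to Nora, Ines, Gus, and Eva), so the eccentricity of Uma is 3.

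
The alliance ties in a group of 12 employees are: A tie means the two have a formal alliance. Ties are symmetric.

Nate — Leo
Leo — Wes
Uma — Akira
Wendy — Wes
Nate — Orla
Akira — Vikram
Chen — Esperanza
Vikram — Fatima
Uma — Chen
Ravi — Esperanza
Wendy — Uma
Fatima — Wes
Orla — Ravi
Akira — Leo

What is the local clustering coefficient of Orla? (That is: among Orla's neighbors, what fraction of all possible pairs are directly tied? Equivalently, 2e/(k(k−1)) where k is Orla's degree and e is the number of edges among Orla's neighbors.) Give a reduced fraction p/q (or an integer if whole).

0

Orla's neighbors: Nate and Ravi (k = 2).
Possible neighbor pairs: C(2,2) = 1. Edges among them: none → e = 0.
Clustering(Orla) = 0/1.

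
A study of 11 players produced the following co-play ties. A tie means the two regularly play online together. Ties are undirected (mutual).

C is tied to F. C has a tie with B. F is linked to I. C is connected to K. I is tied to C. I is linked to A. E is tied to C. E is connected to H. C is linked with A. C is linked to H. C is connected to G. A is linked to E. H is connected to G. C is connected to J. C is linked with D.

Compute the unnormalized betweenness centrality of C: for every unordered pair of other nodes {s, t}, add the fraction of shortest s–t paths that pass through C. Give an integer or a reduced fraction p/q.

38

Pairs whose geodesics pass through C — E–D: 1; E–B: 1; E–F: 1; E–I: 1/2; E–K: 1; E–G: 1/2; E–J: 1; D–B: 1; D–F: 1; D–A: 1; D–I: 1; D–K: 1; D–H: 1; D–G: 1 … (+26 more pairs).
All other pairs contribute 0.
Summing the contributions gives betweenness(C) = 38.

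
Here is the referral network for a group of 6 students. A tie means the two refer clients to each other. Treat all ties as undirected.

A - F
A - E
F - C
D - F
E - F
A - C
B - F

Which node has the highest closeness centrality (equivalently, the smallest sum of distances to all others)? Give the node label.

F

Farness (sum of distances to all others) for each node — A:7, B:9, C:8, D:9, E:8, F:5.
The smallest farness is 5, for F, so F has the highest closeness.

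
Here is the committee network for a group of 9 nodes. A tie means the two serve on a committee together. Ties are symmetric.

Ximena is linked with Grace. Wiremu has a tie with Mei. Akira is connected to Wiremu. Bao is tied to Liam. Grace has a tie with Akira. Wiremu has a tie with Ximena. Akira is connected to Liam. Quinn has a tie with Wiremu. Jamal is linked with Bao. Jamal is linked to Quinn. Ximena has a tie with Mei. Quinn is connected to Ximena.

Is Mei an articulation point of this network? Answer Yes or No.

No

Even without Mei, every remaining node can still reach every other (the residual graph is connected), so Mei is not a cut vertex.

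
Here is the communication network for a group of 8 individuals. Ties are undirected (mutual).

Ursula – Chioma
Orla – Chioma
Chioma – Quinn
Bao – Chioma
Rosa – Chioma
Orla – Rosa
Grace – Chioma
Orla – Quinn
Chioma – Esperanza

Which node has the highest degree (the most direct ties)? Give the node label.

Chioma

Degrees — Bao:1, Chioma:7, Esperanza:1, Grace:1, Orla:3, Quinn:2, Rosa:2, Ursula:1.
The maximum is 7, attained only by Chioma.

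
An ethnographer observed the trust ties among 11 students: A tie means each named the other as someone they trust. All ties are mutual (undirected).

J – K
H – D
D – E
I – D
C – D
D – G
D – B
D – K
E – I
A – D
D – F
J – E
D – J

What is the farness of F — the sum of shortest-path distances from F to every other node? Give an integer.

Distances from F: A:2, B:2, C:2, D:1, E:2, G:2, H:2, I:2, J:2, K:2.
Sum = 2 + 2 + 2 + 1 + 2 + 2 + 2 + 2 + 2 + 2 = 19.

19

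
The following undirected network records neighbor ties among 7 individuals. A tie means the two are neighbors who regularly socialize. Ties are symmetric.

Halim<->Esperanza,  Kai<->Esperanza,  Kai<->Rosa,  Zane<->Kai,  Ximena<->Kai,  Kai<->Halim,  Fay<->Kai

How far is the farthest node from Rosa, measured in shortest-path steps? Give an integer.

Distances from Rosa: Esperanza:2, Fay:2, Halim:2, Kai:1, Ximena:2, Zane:2.
The largest is 2 (to Zane, Halim, Esperanza, Fay, and Ximena), so the eccentricity of Rosa is 2.

2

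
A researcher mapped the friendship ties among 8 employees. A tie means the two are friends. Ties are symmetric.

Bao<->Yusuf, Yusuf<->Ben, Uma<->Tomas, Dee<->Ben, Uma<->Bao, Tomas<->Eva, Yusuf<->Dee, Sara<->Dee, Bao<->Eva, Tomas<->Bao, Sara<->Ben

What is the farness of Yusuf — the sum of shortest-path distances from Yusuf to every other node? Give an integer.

11

Distances from Yusuf: Bao:1, Ben:1, Dee:1, Eva:2, Sara:2, Tomas:2, Uma:2.
Sum = 1 + 1 + 1 + 2 + 2 + 2 + 2 = 11.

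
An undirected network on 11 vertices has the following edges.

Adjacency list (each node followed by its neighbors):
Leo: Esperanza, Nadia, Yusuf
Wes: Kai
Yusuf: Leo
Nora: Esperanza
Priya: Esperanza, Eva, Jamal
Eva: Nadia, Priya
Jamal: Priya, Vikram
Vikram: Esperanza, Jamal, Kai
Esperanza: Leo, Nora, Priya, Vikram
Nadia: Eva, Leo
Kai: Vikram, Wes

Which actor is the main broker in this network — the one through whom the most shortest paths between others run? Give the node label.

Esperanza

Unnormalized betweenness of each node: Esperanza:25, Eva:2, Jamal:3, Kai:9, Leo:14, Nadia:2, Nora:0, Priya:9, Vikram:18, Wes:0, Yusuf:0.
Esperanza has the largest value, 25, making it the main broker — the node through which the most shortest paths run.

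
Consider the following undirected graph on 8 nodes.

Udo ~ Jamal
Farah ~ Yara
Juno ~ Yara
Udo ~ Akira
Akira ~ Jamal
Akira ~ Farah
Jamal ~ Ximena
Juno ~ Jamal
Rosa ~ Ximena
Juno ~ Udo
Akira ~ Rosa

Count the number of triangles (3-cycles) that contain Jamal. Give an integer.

Jamal's neighbors: Akira, Juno, Udo, and Ximena.
Neighbor pairs that are themselves tied: Jamal–Akira–Udo; Jamal–Juno–Udo. Each forms one triangle with Jamal, for 2 in total.

2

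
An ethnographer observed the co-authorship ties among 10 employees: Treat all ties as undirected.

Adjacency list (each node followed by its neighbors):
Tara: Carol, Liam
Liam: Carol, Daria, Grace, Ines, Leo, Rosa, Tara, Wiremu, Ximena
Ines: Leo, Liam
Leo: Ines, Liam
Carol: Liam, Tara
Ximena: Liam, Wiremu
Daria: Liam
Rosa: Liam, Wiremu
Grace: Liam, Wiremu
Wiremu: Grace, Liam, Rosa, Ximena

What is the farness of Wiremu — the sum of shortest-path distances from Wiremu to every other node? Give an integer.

Distances from Wiremu: Carol:2, Daria:2, Grace:1, Ines:2, Leo:2, Liam:1, Rosa:1, Tara:2, Ximena:1.
Sum = 2 + 2 + 1 + 2 + 2 + 1 + 1 + 2 + 1 = 14.

14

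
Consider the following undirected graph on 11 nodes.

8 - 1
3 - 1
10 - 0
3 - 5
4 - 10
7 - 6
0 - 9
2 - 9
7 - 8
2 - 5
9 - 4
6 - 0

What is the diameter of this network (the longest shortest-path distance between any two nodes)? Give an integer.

5

Eccentricity of each node (its greatest distance to any other): 0:4, 1:5, 2:4, 3:5, 4:5, 5:4, 6:4, 7:4, 8:5, 9:4, 10:5.
The maximum eccentricity is 5, realized for instance by the pair 1–10 via 1 – 8 – 7 – 6 – 0 – 10. So the diameter is 5.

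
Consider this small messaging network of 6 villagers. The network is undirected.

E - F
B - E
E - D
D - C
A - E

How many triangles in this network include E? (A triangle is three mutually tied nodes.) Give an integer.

E's neighbors are A, B, D, and F, but none of them are tied to each other, so no triangle contains E.

0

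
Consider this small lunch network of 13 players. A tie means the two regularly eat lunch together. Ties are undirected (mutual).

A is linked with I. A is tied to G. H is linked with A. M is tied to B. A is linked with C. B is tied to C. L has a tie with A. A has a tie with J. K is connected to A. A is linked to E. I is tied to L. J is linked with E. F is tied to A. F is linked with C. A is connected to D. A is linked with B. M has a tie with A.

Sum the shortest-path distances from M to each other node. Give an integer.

Distances from M: A:1, B:1, C:2, D:2, E:2, F:2, G:2, H:2, I:2, J:2, K:2, L:2.
Sum = 1 + 1 + 2 + 2 + 2 + 2 + 2 + 2 + 2 + 2 + 2 + 2 = 22.

22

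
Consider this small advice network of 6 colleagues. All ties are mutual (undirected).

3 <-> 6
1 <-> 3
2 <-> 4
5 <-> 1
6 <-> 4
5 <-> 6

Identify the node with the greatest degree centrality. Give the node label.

6

Degrees — 1:2, 2:1, 3:2, 4:2, 5:2, 6:3.
The maximum is 3, attained only by 6.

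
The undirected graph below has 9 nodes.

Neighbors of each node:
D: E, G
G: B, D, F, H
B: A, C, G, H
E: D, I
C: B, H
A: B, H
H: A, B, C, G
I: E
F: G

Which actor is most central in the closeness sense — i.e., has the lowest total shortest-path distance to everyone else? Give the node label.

Farness (sum of distances to all others) for each node — A:21, B:15, C:21, D:16, E:21, F:20, G:13, H:15, I:28.
The smallest farness is 13, for G, so G has the highest closeness.

G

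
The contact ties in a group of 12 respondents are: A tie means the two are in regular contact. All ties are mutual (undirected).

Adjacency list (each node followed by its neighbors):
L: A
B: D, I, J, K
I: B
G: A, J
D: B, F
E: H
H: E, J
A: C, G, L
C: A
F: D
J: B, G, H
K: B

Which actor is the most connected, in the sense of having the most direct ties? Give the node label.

B

Degrees — A:3, B:4, C:1, D:2, E:1, F:1, G:2, H:2, I:1, J:3, K:1, L:1.
The maximum is 4, attained only by B.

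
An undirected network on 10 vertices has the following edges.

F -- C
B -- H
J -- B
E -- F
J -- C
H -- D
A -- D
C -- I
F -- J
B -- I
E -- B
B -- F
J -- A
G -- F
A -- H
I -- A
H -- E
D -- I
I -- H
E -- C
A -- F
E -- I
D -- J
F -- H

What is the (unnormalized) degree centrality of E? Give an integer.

E is directly tied to B, C, F, H, and I. That is 5 neighbors, so the degree of E is 5.

5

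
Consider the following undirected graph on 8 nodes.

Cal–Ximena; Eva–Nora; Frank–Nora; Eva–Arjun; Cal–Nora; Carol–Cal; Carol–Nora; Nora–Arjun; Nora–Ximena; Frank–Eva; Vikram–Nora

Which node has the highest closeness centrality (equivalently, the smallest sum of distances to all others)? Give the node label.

Nora

Farness (sum of distances to all others) for each node — Arjun:12, Cal:11, Carol:12, Eva:11, Frank:12, Nora:7, Vikram:13, Ximena:12.
The smallest farness is 7, for Nora, so Nora has the highest closeness.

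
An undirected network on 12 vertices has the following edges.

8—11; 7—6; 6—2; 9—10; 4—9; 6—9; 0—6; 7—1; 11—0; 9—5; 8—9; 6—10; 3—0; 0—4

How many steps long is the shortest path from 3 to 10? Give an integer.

One shortest route is 3 – 0 – 6 – 10, which uses 3 edges, and at distance 2 from 3 we only reach {4, 6, 11}, which does not include 10. So d(3,10) = 3.

3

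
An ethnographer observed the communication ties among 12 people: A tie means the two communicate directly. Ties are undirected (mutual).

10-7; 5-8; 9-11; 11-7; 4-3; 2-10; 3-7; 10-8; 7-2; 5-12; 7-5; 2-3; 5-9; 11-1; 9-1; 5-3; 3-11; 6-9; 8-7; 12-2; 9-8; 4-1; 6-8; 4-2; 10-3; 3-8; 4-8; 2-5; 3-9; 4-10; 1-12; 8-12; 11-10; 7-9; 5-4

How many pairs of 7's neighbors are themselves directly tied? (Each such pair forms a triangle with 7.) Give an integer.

7's neighbors: 2, 3, 5, 8, 9, 10, and 11.
Neighbor pairs that are themselves tied: 7–2–3; 7–2–5; 7–2–10; 7–3–5; 7–3–8; 7–3–9; 7–3–10; 7–3–11; 7–5–8; 7–5–9; 7–8–9; 7–8–10; 7–9–11; 7–10–11. Each forms one triangle with 7, for 14 in total.

14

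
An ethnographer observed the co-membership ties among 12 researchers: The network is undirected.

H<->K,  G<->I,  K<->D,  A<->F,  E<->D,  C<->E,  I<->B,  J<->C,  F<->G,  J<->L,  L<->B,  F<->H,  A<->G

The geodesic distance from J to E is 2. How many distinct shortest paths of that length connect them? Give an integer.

1

The shortest distance is 2, and the only length-2 path is J–C–E. So there is exactly 1 shortest path.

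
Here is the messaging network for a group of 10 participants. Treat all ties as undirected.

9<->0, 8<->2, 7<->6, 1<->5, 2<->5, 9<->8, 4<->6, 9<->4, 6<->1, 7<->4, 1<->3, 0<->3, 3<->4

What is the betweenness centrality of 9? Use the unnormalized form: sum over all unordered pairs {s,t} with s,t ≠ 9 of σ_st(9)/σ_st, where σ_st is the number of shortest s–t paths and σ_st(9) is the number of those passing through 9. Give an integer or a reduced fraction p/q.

53/6

Pairs whose geodesics pass through 9 — 7–2: 1/2; 7–8: 1; 7–0: 1/2; 6–8: 1; 6–0: 1/3; 2–0: 1; 2–4: 1; 8–0: 1; 8–3: 2/2; 8–4: 1; 0–4: 1/2.
All other pairs contribute 0.
Summing the contributions gives betweenness(9) = 53/6.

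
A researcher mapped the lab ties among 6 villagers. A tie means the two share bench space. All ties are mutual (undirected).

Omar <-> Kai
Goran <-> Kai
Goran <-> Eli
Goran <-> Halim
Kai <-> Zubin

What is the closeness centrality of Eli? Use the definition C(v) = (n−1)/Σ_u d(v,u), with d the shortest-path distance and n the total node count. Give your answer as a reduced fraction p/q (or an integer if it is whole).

5/11

Distances from Eli: Goran:1, Halim:2, Kai:2, Omar:3, Zubin:3. Sum = 11.
n = 6, so closeness = 5/11.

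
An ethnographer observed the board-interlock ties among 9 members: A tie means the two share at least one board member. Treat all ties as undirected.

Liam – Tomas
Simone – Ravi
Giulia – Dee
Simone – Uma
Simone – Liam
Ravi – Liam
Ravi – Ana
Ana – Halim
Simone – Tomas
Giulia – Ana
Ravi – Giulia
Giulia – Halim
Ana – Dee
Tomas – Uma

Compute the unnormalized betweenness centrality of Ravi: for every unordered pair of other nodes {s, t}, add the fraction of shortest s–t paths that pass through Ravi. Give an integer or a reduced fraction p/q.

Pairs whose geodesics pass through Ravi — Liam–Ana: 1; Liam–Giulia: 1; Liam–Dee: 2/2; Liam–Halim: 2/2; Simone–Ana: 1; Simone–Giulia: 1; Simone–Dee: 2/2; Simone–Halim: 2/2; Uma–Ana: 1; Uma–Giulia: 1; Uma–Dee: 2/2; Uma–Halim: 2/2; Tomas–Ana: 2/2; Tomas–Giulia: 2/2 … (+2 more pairs).
All other pairs contribute 0.
Summing the contributions gives betweenness(Ravi) = 16.

16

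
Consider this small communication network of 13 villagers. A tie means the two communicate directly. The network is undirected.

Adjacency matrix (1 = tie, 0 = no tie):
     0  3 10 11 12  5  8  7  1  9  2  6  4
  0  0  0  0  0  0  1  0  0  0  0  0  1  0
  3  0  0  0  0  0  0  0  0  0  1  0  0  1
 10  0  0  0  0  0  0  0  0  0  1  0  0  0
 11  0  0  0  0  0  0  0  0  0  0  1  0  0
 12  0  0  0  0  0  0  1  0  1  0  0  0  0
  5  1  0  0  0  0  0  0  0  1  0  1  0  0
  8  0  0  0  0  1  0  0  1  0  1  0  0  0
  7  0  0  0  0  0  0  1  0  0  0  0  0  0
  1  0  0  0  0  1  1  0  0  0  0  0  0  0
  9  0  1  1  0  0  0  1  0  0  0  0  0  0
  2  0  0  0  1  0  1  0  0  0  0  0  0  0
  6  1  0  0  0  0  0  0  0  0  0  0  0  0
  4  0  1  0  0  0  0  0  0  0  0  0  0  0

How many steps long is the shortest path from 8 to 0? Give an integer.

4

One shortest route is 8 – 12 – 1 – 5 – 0, which uses 4 edges, and at distance 3 from 8 we only reach {4, 5}, which does not include 0. So d(8,0) = 4.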